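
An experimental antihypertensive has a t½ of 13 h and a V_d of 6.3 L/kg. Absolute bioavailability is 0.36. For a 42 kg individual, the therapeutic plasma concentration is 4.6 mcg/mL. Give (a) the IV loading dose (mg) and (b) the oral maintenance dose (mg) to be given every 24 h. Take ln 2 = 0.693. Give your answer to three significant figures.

(a) 1220 mg; (b) 4330 mg

Vd = 6.3 L/kg × 42 kg = 264.6 L
LD = Vd × C = 264.6 × 4.6 = 1217 mg
CL = 0.693 × Vd / t½ = 0.693 × 264.6 / 13 = 14.11 L/h
D = CL × Css × τ / F = 14.11 × 4.6 × 24 / 0.36 = 4327 mg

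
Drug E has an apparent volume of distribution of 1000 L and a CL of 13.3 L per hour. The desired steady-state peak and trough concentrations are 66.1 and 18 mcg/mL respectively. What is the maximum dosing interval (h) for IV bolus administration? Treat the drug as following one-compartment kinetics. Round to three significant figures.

97.8 h

k = CL / Vd = 13.30 / 1000 = 0.01330 h⁻¹
Between IV bolus doses, concentration decays as C = C₀·e^(−kτ), so C_peak/C_trough = e^(kτ).
τ_max = ln(C_peak/C_trough) / k = ln(66.1/18) / 0.01330 = 1.301 / 0.01330 = 97.82 h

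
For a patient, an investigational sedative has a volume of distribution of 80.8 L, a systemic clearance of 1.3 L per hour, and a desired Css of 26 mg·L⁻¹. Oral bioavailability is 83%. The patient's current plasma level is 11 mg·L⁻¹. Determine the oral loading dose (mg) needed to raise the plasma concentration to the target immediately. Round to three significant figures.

Concentration deficit ΔC = 26 − 11 = 15.00 mg/L
LD = Vd × ΔC / F = 80.80 × 15.00 / 0.83 = 1460 mg

1460 mg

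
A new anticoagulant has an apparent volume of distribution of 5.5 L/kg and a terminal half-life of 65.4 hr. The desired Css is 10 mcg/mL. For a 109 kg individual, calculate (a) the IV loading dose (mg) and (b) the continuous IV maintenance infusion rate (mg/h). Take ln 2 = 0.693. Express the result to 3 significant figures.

Vd = 5.5 L/kg × 109 kg = 599.5 L
LD = Vd × C = 599.5 × 10 = 5995 mg
CL = 0.693 × Vd / t½ = 0.693 × 599.5 / 65.4 = 6.353 L/h
Infusion rate = CL × Css = 6.353 × 10 = 63.53 mg/h

(a) 6000 mg; (b) 63.5 mg/h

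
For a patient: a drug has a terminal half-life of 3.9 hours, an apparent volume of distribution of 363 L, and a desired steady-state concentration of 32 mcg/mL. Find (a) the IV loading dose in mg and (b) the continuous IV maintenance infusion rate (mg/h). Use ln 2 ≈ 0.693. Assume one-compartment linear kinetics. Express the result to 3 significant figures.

LD = Vd × C = 363.0 × 32 = 11620 mg
CL = 0.693 × Vd / t½ = 0.693 × 363.0 / 3.9 = 64.50 L/h
Infusion rate = CL × Css = 64.50 × 32 = 2064 mg/h

(a) 11600 mg; (b) 2060 mg/h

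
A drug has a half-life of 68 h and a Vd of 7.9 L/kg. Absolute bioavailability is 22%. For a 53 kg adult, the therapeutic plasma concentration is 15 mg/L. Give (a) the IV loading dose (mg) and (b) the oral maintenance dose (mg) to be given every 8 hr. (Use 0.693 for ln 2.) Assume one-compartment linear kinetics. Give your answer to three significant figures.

Total Vd = 7.9 × 53 = 418.7 L
LD = Vd × C = 418.7 × 15 = 6281 mg
CL = 0.693 × Vd / t½ = 0.693 × 418.7 / 68 = 4.267 L/h
D = CL × Css × τ / F = 4.267 × 15 × 8 / 0.22 = 2327 mg

(a) 6280 mg; (b) 2330 mg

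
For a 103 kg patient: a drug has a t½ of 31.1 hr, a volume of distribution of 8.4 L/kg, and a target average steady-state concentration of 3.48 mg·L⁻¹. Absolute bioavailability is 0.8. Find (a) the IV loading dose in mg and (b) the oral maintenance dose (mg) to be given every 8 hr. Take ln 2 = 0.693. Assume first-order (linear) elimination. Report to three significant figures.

(a) 3010 mg; (b) 671 mg

Vd = 8.4 L/kg × 103 kg = 865.2 L
LD = Vd × C = 865.2 × 3.48 = 3011 mg
CL = 0.693 × Vd / t½ = 0.693 × 865.2 / 31.1 = 19.28 L/h
D = CL × Css × τ / F = 19.28 × 3.48 × 8 / 0.8 = 670.9 mg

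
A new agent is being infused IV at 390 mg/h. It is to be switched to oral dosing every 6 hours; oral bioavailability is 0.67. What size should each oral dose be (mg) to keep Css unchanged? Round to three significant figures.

3490 mg

To maintain the same Css, the systemic dosing rate must be unchanged: F·D/τ = infusion rate.
D = rate × τ / F = 390 × 6 / 0.67 = 3493 mg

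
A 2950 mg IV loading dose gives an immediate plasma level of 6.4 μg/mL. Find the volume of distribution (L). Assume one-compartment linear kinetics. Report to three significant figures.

461 L

Immediately after an IV bolus, C₀ = Dose / Vd, so Vd = Dose / C₀.
Vd = 2950 / 6.4 = 460.9 L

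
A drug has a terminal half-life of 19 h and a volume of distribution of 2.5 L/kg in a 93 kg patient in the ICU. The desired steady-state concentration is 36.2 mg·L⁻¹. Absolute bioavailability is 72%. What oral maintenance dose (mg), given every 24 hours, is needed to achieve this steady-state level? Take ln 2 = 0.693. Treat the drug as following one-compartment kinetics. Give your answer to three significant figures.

Vd(total) = 93 kg × 2.5 L/kg = 232.5 L
CL = 0.693 × Vd / t½ = 0.693 × 232.5 / 19 = 8.480 L/h
D = CL × Css × τ / F = 8.480 × 36.2 × 24 / 0.72 = 10230 mg

10200 mg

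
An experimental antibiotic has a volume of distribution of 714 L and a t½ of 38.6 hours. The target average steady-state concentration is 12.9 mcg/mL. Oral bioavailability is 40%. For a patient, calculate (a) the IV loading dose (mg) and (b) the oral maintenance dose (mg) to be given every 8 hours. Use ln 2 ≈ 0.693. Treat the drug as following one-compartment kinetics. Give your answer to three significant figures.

(a) 9210 mg; (b) 3310 mg

LD = Vd × C = 714.0 × 12.9 = 9211 mg
CL = 0.693 × Vd / t½ = 0.693 × 714.0 / 38.6 = 12.82 L/h
D = CL × Css × τ / F = 12.82 × 12.9 × 8 / 0.4 = 3308 mg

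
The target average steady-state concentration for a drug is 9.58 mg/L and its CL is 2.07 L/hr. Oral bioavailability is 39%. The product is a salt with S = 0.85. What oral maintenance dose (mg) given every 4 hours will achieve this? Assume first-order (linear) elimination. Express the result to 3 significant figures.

239 mg

D = CL × Css × τ / F / S = 2.070 × 9.58 × 4 / 0.39 / 0.85 = 239.3 mg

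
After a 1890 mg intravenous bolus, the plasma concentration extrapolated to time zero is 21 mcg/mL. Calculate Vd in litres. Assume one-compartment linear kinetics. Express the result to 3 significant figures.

Immediately after an IV bolus, C₀ = Dose / Vd, so Vd = Dose / C₀.
Vd = 1890 / 21 = 90.00 L

90.0 L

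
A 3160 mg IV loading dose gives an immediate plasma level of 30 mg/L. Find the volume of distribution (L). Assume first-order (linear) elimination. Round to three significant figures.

105 L

Immediately after an IV bolus, C₀ = Dose / Vd, so Vd = Dose / C₀.
Vd = 3160 / 30 = 105.3 L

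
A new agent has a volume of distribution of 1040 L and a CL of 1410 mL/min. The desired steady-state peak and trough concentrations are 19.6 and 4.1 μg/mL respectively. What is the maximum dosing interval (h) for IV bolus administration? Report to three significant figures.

CL = 1410 mL/min = 1410 × 0.06 = 84.60 L/h
k = CL / Vd = 84.60 / 1040 = 0.08135 h⁻¹
Between IV bolus doses, concentration decays as C = C₀·e^(−kτ), so C_peak/C_trough = e^(kτ).
τ_max = ln(C_peak/C_trough) / k = ln(19.6/4.1) / 0.08135 = 1.565 / 0.08135 = 19.24 h

19.2 h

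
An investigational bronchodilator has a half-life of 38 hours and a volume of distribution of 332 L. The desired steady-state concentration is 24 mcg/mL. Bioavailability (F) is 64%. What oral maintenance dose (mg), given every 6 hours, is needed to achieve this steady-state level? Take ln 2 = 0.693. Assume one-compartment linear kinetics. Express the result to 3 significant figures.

CL = ln 2 · Vd / t½ = 0.693 × 332.0 / 38 = 6.055 L/h
D = CL × Css × τ / F = 6.055 × 24 × 6 / 0.64 = 1362 mg

1360 mg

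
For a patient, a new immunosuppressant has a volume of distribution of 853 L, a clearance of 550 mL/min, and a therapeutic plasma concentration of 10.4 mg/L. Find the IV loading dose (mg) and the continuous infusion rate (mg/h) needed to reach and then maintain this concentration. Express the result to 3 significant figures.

(a) 8870 mg; (b) 343 mg/h

Loading: fill Vd to C_target → 853.0 L × 10.4 mg/L = 8871 mg
CL = 550 mL/min × 60/1000 = 33.00 L/h
Maintenance: replace elimination → rate = CL × Css = 33.00 × 10.4 = 343.2 mg/h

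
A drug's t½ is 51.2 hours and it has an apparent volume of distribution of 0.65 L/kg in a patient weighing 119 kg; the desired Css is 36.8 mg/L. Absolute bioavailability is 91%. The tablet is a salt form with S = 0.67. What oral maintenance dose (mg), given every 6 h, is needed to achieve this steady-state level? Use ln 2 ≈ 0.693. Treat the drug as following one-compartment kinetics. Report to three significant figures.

Vd = 0.65 L/kg × 119 kg = 77.35 L
CL = ln 2 · Vd / t½ = 0.693 × 77.35 / 51.2 = 1.047 L/h
D = CL × Css × τ / F / S = 1.047 × 36.8 × 6 / 0.91 / 0.67 = 379.2 mg

379 mg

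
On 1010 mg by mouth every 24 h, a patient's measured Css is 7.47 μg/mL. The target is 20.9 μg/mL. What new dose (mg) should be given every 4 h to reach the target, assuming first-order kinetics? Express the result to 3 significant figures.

471 mg

With linear kinetics, Css is proportional to dose rate (D/τ) at fixed clearance.
D₂ = D₁ × (Css,target / Css,current) × (τ₂/τ₁) = 1010 × (20.9/7.47) × (4/24) = 471.0 mg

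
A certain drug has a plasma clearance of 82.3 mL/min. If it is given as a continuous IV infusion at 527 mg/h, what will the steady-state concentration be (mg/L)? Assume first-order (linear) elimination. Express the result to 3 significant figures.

107 mg/L

CL = 82.3 mL/min × 60/1000 = 4.938 L/h
Css = rate / CL = 527 / 4.938 = 106.7 mg/L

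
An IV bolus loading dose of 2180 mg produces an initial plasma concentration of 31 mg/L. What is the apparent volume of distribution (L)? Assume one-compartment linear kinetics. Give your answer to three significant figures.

70.3 L

Immediately after an IV bolus, C₀ = Dose / Vd, so Vd = Dose / C₀.
Vd = 2180 / 31 = 70.32 L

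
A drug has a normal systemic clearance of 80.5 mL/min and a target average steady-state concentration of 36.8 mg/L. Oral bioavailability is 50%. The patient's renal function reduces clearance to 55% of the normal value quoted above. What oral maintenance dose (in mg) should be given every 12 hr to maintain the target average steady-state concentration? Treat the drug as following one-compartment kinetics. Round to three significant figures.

Convert clearance: 80.5 mL/min × 60 min/h ÷ 1000 mL/L = 4.830 L/h
Patient clearance = 0.55 × 4.830 = 2.657 L/h
At steady state, dose per interval replaces the amount cleared in that interval: F·D/τ = CL·Css.
D = CL × Css × τ / F = 2.657 × 36.8 × 12 / 0.5 = 2347 mg

2350 mg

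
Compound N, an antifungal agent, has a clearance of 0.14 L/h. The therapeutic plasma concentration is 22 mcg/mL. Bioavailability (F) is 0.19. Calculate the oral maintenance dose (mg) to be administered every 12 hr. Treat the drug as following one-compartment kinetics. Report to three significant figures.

195 mg

D = CL × Css × τ / F = 0.1400 × 22 × 12 / 0.19 = 194.5 mg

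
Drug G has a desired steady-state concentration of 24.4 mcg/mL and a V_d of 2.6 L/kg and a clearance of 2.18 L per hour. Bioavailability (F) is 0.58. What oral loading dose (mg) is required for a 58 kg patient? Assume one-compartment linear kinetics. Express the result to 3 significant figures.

Vd(total) = 58 kg × 2.6 L/kg = 150.8 L
Loading dose depends on Vd (not clearance): it fills the distribution volume.
LD = Vd × C / F = 150.8 × 24.40 / 0.58 = 6344 mg

6340 mg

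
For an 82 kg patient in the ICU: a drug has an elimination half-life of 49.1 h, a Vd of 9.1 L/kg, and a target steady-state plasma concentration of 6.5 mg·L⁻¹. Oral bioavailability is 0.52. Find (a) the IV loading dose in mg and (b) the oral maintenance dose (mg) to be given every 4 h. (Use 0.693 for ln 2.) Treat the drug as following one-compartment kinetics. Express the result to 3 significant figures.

(a) 4850 mg; (b) 527 mg

Vd(total) = 82 kg × 9.1 L/kg = 746.2 L
LD = Vd × C = 746.2 × 6.5 = 4850 mg
CL = 0.693 × Vd / t½ = 0.693 × 746.2 / 49.1 = 10.53 L/h
D = CL × Css × τ / F = 10.53 × 6.5 × 4 / 0.52 = 526.5 mg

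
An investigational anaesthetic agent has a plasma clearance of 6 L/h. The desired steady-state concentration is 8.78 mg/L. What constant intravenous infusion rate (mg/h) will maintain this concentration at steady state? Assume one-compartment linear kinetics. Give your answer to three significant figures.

52.7 mg/h

At steady state, infusion rate equals elimination rate: rate in = CL × Css.
Infusion rate = CL · Css = 6.000 L/h × 8.78 mg/L = 52.68 mg/h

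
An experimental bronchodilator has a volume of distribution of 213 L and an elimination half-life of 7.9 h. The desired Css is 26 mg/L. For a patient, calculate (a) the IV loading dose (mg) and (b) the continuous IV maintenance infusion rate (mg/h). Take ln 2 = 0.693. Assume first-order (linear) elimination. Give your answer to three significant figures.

LD = Vd × C = 213.0 × 26 = 5538 mg
CL = 0.693 × Vd / t½ = 0.693 × 213.0 / 7.9 = 18.68 L/h
Infusion rate = CL × Css = 18.68 × 26 = 485.7 mg/h

(a) 5540 mg; (b) 486 mg/h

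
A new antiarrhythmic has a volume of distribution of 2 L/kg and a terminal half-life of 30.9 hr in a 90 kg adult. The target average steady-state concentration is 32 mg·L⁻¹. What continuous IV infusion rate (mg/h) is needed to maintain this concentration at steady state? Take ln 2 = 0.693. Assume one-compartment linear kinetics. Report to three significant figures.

Total Vd = 2 × 90 = 180.0 L
CL = ln 2 · Vd / t½ = 0.693 × 180.0 / 30.9 = 4.037 L/h
Infusion rate = CL × Css = 4.037 × 32 = 129.2 mg/h

129 mg/h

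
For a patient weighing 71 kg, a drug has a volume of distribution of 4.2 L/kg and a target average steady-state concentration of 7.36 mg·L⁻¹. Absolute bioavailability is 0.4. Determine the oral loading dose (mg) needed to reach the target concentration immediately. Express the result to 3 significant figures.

Vd(total) = 71 kg × 4.2 L/kg = 298.2 L
The loading dose fills Vd to the target concentration.
LD = Vd × C / F = 298.2 × 7.360 / 0.4 = 5487 mg

5490 mg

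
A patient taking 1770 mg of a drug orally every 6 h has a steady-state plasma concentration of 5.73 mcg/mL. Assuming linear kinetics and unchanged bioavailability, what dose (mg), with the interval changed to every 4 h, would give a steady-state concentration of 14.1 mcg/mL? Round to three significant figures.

For first-order elimination, Css ∝ F·D/(CL·τ); F and CL are unchanged, so Css ∝ D/τ.
D₂ = D₁ × (Css,target / Css,current) × (τ₂/τ₁) = 1770 × (14.1/5.73) × (4/6) = 2904 mg

2900 mg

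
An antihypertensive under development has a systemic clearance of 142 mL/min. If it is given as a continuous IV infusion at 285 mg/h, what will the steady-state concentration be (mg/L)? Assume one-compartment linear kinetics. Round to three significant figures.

33.5 mg/L

CL = 142 mL/min = 142 × 0.06 = 8.520 L/h
Css = rate / CL = 285 / 8.520 = 33.45 mg/L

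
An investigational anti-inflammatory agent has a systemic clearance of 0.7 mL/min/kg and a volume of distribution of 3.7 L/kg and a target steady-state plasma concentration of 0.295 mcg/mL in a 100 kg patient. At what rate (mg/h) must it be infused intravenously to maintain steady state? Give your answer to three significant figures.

1.24 mg/h

CL = 0.7 mL/min/kg × 100 kg = 70.00 mL/min = 70.00 × 60/1000 = 4.200 L/h
Infusion rate = CL · Css = 4.200 L/h × 0.295 mg/L = 1.239 mg/h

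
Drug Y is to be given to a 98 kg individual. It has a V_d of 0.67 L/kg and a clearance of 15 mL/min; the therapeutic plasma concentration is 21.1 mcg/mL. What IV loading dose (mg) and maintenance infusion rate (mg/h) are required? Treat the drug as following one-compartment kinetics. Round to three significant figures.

Total Vd = 0.67 × 98 = 65.66 L
Loading: fill Vd to C_target → 65.66 L × 21.1 mg/L = 1385 mg
CL = 15 mL/min = 15 × 0.06 = 0.9000 L/h
Maintenance: replace elimination → rate = CL × Css = 0.9000 × 21.1 = 18.99 mg/h

(a) 1390 mg; (b) 19.0 mg/h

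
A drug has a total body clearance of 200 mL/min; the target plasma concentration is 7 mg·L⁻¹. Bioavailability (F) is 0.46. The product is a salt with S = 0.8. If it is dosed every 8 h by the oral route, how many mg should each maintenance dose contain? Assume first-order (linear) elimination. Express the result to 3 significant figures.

1830 mg

CL = 200 mL/min × 60/1000 = 12.00 L/h
D = CL × Css × τ / F / S = 12.00 × 7 × 8 / 0.46 / 0.8 = 1826 mg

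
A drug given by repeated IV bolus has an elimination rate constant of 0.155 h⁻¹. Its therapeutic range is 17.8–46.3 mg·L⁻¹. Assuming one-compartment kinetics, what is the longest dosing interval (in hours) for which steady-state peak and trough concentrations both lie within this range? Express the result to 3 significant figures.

Between IV bolus doses, concentration decays as C = C₀·e^(−kτ), so C_peak/C_trough = e^(kτ).
τ_max = ln(C_peak/C_trough) / k = ln(46.3/17.8) / 0.1550 = 0.9559 / 0.1550 = 6.167 h

6.17 h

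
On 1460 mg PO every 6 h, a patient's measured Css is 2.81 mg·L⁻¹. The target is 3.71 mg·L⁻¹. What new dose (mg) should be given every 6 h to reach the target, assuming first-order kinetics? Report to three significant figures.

1930 mg

With linear kinetics, Css is proportional to dose rate (D/τ) at fixed clearance.
D₂ = D₁ × (Css,target / Css,current) = 1460 × 3.71/2.81 = 1928 mg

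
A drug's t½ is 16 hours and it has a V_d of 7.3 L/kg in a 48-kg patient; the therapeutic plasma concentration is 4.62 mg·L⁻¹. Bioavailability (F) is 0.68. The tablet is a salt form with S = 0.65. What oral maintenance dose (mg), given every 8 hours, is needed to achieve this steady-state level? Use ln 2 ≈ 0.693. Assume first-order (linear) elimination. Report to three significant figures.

Vd = 7.3 L/kg × 48 kg = 350.4 L
CL = ln 2 · Vd / t½ = 0.693 × 350.4 / 16 = 15.18 L/h
D = CL × Css × τ / F / S = 15.18 × 4.62 × 8 / 0.68 / 0.65 = 1269 mg

1270 mg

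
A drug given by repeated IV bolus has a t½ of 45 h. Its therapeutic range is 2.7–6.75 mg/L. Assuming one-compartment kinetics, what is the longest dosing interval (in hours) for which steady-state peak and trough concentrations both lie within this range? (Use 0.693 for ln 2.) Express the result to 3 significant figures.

k = 0.693 / t½ = 0.693 / 45 = 0.01540 h⁻¹
Between IV bolus doses, concentration decays as C = C₀·e^(−kτ), so C_peak/C_trough = e^(kτ).
τ_max = ln(C_peak/C_trough) / k = ln(6.75/2.7) / 0.01540 = 0.9163 / 0.01540 = 59.50 h

59.5 h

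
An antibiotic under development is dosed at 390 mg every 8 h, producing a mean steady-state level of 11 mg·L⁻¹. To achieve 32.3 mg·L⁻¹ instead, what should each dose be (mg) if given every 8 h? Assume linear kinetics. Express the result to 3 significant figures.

1150 mg

For first-order elimination, Css ∝ F·D/(CL·τ); F and CL are unchanged, so Css ∝ D/τ.
D₂ = D₁ × (Css,target / Css,current) = 390 × 32.3/11 = 1145 mg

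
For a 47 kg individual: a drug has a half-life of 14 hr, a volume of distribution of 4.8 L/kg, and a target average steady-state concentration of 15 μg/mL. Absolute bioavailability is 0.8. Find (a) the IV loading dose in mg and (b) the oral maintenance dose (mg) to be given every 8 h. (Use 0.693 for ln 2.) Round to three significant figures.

(a) 3380 mg; (b) 1680 mg

Vd(total) = 47 kg × 4.8 L/kg = 225.6 L
LD = Vd × C = 225.6 × 15 = 3384 mg
CL = 0.693 × Vd / t½ = 0.693 × 225.6 / 14 = 11.17 L/h
D = CL × Css × τ / F = 11.17 × 15 × 8 / 0.8 = 1676 mg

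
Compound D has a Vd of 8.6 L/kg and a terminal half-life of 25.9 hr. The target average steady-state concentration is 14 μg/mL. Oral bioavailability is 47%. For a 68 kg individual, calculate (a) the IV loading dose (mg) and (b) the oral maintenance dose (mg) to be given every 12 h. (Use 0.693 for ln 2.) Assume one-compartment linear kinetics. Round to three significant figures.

Vd = 8.6 L/kg × 68 kg = 584.8 L
LD = Vd × C = 584.8 × 14 = 8187 mg
CL = 0.693 × Vd / t½ = 0.693 × 584.8 / 25.9 = 15.65 L/h
D = CL × Css × τ / F = 15.65 × 14 × 12 / 0.47 = 5594 mg

(a) 8190 mg; (b) 5590 mg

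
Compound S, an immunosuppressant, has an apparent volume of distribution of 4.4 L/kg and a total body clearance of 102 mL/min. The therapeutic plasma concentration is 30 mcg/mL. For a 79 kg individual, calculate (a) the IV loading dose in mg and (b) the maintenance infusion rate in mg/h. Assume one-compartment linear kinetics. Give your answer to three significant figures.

Vd(total) = 79 kg × 4.4 L/kg = 347.6 L
Loading: fill Vd to C_target → 347.6 L × 30 mg/L = 10430 mg
Convert clearance: 102 mL/min × 60 min/h ÷ 1000 mL/L = 6.120 L/h
Maintenance: replace elimination → rate = CL × Css = 6.120 × 30 = 183.6 mg/h

(a) 10400 mg; (b) 184 mg/h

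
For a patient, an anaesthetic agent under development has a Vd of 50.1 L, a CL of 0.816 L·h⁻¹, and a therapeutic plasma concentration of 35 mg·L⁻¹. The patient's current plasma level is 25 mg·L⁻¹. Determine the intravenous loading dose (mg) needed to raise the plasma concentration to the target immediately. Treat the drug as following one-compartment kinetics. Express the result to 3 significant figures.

501 mg

The loading dose fills Vd to the target concentration.
Concentration deficit ΔC = 35 − 25 = 10.00 mg/L
LD = Vd × ΔC = 50.10 × 10.00 = 501.0 mg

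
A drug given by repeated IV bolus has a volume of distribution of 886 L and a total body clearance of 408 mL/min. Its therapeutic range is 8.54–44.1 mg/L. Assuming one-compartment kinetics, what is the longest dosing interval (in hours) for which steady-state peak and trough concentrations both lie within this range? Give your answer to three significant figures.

59.4 h

Convert clearance: 408 mL/min × 60 min/h ÷ 1000 mL/L = 24.48 L/h
k = CL / Vd = 24.48 / 886.0 = 0.02763 h⁻¹
Between IV bolus doses, concentration decays as C = C₀·e^(−kτ), so C_peak/C_trough = e^(kτ).
τ_max = ln(C_peak/C_trough) / k = ln(44.1/8.54) / 0.02763 = 1.642 / 0.02763 = 59.43 h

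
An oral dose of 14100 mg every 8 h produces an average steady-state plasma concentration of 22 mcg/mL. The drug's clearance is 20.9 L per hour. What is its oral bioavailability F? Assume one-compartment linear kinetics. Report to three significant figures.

F·D/τ = CL·Css at steady state → F = CL·Css·τ / D.
F = 20.9 × 22 × 8 / 14100 = 0.261

0.261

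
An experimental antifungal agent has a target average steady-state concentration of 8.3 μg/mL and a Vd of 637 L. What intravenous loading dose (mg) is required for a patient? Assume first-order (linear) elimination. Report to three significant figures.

5290 mg

LD = Vd × C = 637.0 × 8.300 = 5287 mg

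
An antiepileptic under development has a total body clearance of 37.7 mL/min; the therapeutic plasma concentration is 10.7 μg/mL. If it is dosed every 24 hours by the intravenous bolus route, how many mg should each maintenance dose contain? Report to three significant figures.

CL = 37.7 mL/min × 60/1000 = 2.262 L/h
D = CL × Css × τ = 2.262 × 10.7 × 24 = 580.9 mg

581 mg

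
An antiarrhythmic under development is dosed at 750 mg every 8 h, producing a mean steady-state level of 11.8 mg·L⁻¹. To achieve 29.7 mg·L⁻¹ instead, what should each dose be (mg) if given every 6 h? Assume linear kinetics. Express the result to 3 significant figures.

1420 mg

With linear kinetics, Css is proportional to dose rate (D/τ) at fixed clearance.
D₂ = D₁ × (Css,target / Css,current) × (τ₂/τ₁) = 750 × (29.7/11.8) × (6/8) = 1416 mg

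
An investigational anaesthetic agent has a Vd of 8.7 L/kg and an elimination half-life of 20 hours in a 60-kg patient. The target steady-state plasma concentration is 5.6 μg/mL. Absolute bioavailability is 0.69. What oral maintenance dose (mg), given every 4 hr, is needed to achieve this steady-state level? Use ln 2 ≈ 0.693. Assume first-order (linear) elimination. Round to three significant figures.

Vd(total) = 60 kg × 8.7 L/kg = 522.0 L
k = 0.693/20 = 0.03465 h⁻¹, so CL = k·Vd = 0.03465 × 522.0 = 18.09 L/h
D = CL × Css × τ / F = 18.09 × 5.6 × 4 / 0.69 = 587.3 mg

587 mg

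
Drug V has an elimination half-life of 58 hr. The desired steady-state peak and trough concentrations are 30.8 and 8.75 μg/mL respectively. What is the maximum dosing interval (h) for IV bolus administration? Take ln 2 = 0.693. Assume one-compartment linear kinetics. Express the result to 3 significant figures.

k = 0.693 / t½ = 0.693 / 58 = 0.01195 h⁻¹
Between IV bolus doses, concentration decays as C = C₀·e^(−kτ), so C_peak/C_trough = e^(kτ).
τ_max = ln(C_peak/C_trough) / k = ln(30.8/8.75) / 0.01195 = 1.258 / 0.01195 = 105.3 h

105 h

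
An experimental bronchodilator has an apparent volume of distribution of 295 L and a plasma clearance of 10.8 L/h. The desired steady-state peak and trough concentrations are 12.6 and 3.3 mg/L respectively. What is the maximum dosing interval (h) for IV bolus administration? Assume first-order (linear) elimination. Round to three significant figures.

k = CL / Vd = 10.80 / 295.0 = 0.03661 h⁻¹
Between IV bolus doses, concentration decays as C = C₀·e^(−kτ), so C_peak/C_trough = e^(kτ).
τ_max = ln(C_peak/C_trough) / k = ln(12.6/3.3) / 0.03661 = 1.340 / 0.03661 = 36.60 h

36.6 h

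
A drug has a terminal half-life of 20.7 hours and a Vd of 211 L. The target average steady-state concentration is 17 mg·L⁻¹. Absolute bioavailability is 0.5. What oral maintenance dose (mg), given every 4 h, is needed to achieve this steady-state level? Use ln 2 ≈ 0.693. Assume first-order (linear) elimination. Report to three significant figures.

961 mg

k = 0.693/20.7 = 0.03348 h⁻¹, so CL = k·Vd = 0.03348 × 211.0 = 7.064 L/h
D = CL × Css × τ / F = 7.064 × 17 × 4 / 0.5 = 960.7 mg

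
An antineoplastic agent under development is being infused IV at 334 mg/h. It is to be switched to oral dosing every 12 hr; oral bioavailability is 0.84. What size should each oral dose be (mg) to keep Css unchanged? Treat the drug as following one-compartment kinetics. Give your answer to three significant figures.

4770 mg

To maintain the same Css, the systemic dosing rate must be unchanged: F·D/τ = infusion rate.
D = rate × τ / F = 334 × 12 / 0.84 = 4771 mg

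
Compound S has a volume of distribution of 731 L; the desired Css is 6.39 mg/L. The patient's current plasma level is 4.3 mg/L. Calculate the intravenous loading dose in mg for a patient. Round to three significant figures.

1530 mg

Concentration deficit ΔC = 6.39 − 4.3 = 2.090 mg/L
LD = Vd × ΔC = 731.0 × 2.090 = 1528 mg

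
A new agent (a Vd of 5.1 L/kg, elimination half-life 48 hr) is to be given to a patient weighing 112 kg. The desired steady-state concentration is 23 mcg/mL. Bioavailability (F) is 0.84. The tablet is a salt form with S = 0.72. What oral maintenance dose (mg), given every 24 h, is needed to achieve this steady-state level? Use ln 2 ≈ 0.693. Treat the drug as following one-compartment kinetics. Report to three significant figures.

7530 mg

Vd(total) = 112 kg × 5.1 L/kg = 571.2 L
k = 0.693/48 = 0.01444 h⁻¹, so CL = k·Vd = 0.01444 × 571.2 = 8.248 L/h
D = CL × Css × τ / F / S = 8.248 × 23 × 24 / 0.84 / 0.72 = 7528 mg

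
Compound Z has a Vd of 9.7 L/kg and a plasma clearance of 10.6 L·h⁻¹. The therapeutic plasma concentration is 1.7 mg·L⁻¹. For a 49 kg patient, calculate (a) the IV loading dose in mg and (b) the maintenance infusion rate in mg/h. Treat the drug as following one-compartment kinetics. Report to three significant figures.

(a) 808 mg; (b) 18.0 mg/h

Vd = 9.7 L/kg × 49 kg = 475.3 L
Loading: fill Vd to C_target → 475.3 L × 1.7 mg/L = 808.0 mg
Maintenance infusion rate = CL × Css = 10.60 × 1.7 = 18.02 mg/h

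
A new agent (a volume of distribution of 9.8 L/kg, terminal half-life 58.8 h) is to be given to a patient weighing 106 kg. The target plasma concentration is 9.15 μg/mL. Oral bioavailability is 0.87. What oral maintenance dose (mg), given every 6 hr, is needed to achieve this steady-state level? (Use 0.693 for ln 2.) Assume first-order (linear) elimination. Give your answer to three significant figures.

Vd = 9.8 L/kg × 106 kg = 1039 L
k = 0.693/58.8 = 0.01179 h⁻¹, so CL = k·Vd = 0.01179 × 1039 = 12.25 L/h
D = CL × Css × τ / F = 12.25 × 9.15 × 6 / 0.87 = 773.0 mg

773 mg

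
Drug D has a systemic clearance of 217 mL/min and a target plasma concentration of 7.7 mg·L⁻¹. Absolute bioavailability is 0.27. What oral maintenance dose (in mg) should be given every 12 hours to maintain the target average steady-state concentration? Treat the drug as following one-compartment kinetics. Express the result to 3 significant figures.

Convert clearance: 217 mL/min × 60 min/h ÷ 1000 mL/L = 13.02 L/h
At steady state, dose per interval replaces the amount cleared in that interval: F·D/τ = CL·Css.
D = CL × Css × τ / F = 13.02 × 7.7 × 12 / 0.27 = 4456 mg

4460 mg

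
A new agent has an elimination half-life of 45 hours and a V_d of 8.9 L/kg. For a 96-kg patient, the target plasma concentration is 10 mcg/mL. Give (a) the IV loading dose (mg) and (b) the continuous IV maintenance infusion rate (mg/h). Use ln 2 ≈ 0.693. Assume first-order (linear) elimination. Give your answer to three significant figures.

(a) 8540 mg; (b) 132 mg/h

Vd = 8.9 L/kg × 96 kg = 854.4 L
LD = Vd × C = 854.4 × 10 = 8544 mg
CL = 0.693 × Vd / t½ = 0.693 × 854.4 / 45 = 13.16 L/h
Infusion rate = CL × Css = 13.16 × 10 = 131.6 mg/h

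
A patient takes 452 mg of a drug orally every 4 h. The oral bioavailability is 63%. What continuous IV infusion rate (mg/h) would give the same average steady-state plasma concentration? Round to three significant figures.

71.2 mg/h

Equivalent systemic input: infusion rate = F·D/τ.
Rate = 0.63 × 452 / 4 = 71.19 mg/h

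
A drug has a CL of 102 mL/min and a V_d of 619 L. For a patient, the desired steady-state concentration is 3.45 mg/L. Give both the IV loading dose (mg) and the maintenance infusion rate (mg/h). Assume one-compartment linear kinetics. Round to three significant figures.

(a) 2140 mg; (b) 21.1 mg/h

Loading: fill Vd to C_target → 619.0 L × 3.45 mg/L = 2136 mg
Convert clearance: 102 mL/min × 60 min/h ÷ 1000 mL/L = 6.120 L/h
Maintenance infusion rate = CL × Css = 6.120 × 3.45 = 21.11 mg/h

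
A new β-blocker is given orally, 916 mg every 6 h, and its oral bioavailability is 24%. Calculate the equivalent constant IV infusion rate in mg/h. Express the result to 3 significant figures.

36.6 mg/h

Equivalent systemic input: infusion rate = F·D/τ.
Rate = 0.24 × 916 / 6 = 36.64 mg/h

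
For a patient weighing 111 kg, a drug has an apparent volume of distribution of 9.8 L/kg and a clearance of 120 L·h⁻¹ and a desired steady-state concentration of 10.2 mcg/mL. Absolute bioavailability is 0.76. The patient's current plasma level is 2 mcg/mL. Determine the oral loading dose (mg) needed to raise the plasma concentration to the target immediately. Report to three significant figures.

11700 mg

Vd(total) = 111 kg × 9.8 L/kg = 1088 L
Concentration deficit ΔC = 10.2 − 2 = 8.200 mg/L
LD = Vd × ΔC / F = 1088 × 8.200 / 0.76 = 11740 mg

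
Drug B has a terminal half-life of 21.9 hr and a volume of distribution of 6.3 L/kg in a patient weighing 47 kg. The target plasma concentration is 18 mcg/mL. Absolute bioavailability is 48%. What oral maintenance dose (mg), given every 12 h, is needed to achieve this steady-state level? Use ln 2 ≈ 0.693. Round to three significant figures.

4220 mg

Vd = 6.3 L/kg × 47 kg = 296.1 L
CL = ln 2 · Vd / t½ = 0.693 × 296.1 / 21.9 = 9.370 L/h
D = CL × Css × τ / F = 9.370 × 18 × 12 / 0.48 = 4217 mg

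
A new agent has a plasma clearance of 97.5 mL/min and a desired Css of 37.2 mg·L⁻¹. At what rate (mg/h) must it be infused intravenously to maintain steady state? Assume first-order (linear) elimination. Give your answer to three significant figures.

218 mg/h

Convert clearance: 97.5 mL/min × 60 min/h ÷ 1000 mL/L = 5.850 L/h
R₀ = 5.850 × 37.2 = 217.6 mg/h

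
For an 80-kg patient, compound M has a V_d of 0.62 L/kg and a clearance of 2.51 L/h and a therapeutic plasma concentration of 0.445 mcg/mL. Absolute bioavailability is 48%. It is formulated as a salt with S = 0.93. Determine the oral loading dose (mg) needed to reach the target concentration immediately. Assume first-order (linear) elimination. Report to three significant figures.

Total Vd = 0.62 × 80 = 49.60 L
LD = Vd × C / F / S = 49.60 × 0.4450 / 0.48 / 0.93 = 49.44 mg

49.4 mg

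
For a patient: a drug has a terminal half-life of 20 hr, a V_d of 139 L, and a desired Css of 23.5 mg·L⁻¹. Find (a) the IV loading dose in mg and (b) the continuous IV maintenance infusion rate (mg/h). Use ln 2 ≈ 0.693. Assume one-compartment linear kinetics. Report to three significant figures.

LD = Vd × C = 139.0 × 23.5 = 3267 mg
CL = 0.693 × Vd / t½ = 0.693 × 139.0 / 20 = 4.816 L/h
Infusion rate = CL × Css = 4.816 × 23.5 = 113.2 mg/h

(a) 3270 mg; (b) 113 mg/h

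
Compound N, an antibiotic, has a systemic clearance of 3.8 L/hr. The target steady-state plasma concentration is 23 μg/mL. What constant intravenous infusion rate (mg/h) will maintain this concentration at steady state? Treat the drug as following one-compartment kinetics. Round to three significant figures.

R₀ = 3.800 × 23 = 87.40 mg/h

87.4 mg/h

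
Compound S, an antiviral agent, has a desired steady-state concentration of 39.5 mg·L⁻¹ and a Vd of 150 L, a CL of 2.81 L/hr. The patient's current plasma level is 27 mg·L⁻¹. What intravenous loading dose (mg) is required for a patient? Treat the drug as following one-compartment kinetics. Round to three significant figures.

1880 mg

Concentration deficit ΔC = 39.5 − 27 = 12.50 mg/L
LD = Vd × ΔC = 150.0 × 12.50 = 1875 mg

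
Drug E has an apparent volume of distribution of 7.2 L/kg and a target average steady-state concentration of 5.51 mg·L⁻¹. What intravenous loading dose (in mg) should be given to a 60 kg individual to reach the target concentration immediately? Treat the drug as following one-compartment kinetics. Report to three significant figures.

2380 mg

Vd = 7.2 L/kg × 60 kg = 432.0 L
LD = Vd × C = 432.0 × 5.510 = 2380 mg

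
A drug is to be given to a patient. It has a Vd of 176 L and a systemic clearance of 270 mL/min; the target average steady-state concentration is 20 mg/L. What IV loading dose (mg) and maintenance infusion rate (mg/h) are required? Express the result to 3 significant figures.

(a) 3520 mg; (b) 324 mg/h

Loading: fill Vd to C_target → 176.0 L × 20 mg/L = 3520 mg
CL = 270 mL/min = 270 × 0.06 = 16.20 L/h
Maintenance: replace elimination → rate = CL × Css = 16.20 × 20 = 324.0 mg/h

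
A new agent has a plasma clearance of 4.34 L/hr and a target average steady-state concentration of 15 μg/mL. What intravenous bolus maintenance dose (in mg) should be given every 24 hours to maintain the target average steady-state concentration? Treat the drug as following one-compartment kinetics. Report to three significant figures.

1560 mg

D = CL × Css × τ = 4.340 × 15 × 24 = 1562 mg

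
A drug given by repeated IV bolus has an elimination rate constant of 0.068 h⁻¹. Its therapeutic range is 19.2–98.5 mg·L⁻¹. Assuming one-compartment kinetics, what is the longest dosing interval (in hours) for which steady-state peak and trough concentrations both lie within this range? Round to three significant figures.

24.0 h

Between IV bolus doses, concentration decays as C = C₀·e^(−kτ), so C_peak/C_trough = e^(kτ).
τ_max = ln(C_peak/C_trough) / k = ln(98.5/19.2) / 0.06800 = 1.635 / 0.06800 = 24.04 h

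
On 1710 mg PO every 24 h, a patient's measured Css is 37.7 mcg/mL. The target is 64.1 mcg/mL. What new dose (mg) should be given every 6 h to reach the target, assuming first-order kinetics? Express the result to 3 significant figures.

727 mg

With linear kinetics, Css is proportional to dose rate (D/τ) at fixed clearance.
D₂ = D₁ × (Css,target / Css,current) × (τ₂/τ₁) = 1710 × (64.1/37.7) × (6/24) = 726.9 mg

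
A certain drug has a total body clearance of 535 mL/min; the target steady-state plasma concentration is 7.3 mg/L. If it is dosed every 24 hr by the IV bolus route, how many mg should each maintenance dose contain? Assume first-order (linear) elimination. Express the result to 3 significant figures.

CL = 535 mL/min = 535 × 0.06 = 32.10 L/h
D = CL × Css × τ = 32.10 × 7.3 × 24 = 5624 mg

5620 mg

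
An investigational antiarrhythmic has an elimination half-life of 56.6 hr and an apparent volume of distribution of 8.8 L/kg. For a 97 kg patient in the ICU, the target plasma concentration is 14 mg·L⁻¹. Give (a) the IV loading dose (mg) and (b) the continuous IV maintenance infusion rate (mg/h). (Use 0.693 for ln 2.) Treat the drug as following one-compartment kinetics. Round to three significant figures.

(a) 12000 mg; (b) 146 mg/h

Vd = 8.8 L/kg × 97 kg = 853.6 L
LD = Vd × C = 853.6 × 14 = 11950 mg
CL = 0.693 × Vd / t½ = 0.693 × 853.6 / 56.6 = 10.45 L/h
Infusion rate = CL × Css = 10.45 × 14 = 146.3 mg/h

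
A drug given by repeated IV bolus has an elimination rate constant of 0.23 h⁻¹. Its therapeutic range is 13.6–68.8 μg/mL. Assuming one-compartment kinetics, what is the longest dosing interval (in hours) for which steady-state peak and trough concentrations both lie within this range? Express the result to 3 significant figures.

7.05 h

Between IV bolus doses, concentration decays as C = C₀·e^(−kτ), so C_peak/C_trough = e^(kτ).
τ_max = ln(C_peak/C_trough) / k = ln(68.8/13.6) / 0.2300 = 1.621 / 0.2300 = 7.048 h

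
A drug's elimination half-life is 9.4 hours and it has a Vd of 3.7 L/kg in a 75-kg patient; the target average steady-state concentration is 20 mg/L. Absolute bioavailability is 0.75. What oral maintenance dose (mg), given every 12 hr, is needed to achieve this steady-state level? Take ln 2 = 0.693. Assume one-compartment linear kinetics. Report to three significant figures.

Total Vd = 3.7 × 75 = 277.5 L
CL = ln 2 · Vd / t½ = 0.693 × 277.5 / 9.4 = 20.46 L/h
D = CL × Css × τ / F = 20.46 × 20 × 12 / 0.75 = 6547 mg

6550 mg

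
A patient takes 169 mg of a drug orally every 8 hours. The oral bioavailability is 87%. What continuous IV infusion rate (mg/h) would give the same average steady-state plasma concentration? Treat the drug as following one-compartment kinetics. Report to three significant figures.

18.4 mg/h

Equivalent systemic input: infusion rate = F·D/τ.
Rate = 0.87 × 169 / 8 = 18.38 mg/h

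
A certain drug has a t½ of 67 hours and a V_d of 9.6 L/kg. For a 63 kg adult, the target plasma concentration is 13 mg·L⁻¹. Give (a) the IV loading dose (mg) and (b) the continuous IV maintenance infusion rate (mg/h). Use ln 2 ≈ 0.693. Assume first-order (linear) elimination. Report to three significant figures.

(a) 7860 mg; (b) 81.3 mg/h

Total Vd = 9.6 × 63 = 604.8 L
LD = Vd × C = 604.8 × 13 = 7862 mg
CL = 0.693 × Vd / t½ = 0.693 × 604.8 / 67 = 6.256 L/h
Infusion rate = CL × Css = 6.256 × 13 = 81.33 mg/h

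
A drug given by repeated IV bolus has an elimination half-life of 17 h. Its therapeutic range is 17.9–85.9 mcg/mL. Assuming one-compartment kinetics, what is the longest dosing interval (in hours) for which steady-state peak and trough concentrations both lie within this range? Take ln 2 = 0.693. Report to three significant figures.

38.5 h

k = 0.693 / t½ = 0.693 / 17 = 0.04076 h⁻¹
Between IV bolus doses, concentration decays as C = C₀·e^(−kτ), so C_peak/C_trough = e^(kτ).
τ_max = ln(C_peak/C_trough) / k = ln(85.9/17.9) / 0.04076 = 1.568 / 0.04076 = 38.47 h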